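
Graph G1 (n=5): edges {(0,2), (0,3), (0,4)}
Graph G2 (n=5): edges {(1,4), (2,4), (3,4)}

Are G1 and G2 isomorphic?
Yes, isomorphic

The graphs are isomorphic.
One valid mapping φ: V(G1) → V(G2): 0→4, 1→0, 2→1, 3→2, 4→3

Verify φ preserves adjacency — for each edge of G1, its image is an edge of G2:
  (0,2) → (φ(0),φ(2)) = (1,4) ∈ E(G2) ✓
  (0,3) → (φ(0),φ(3)) = (2,4) ∈ E(G2) ✓
  (0,4) → (φ(0),φ(4)) = (3,4) ∈ E(G2) ✓
All 3 edges of G1 map to edges of G2, and |E(G1)| = |E(G2)| = 3, so φ is a bijection on edges as well as vertices. Hence G1 ≅ G2.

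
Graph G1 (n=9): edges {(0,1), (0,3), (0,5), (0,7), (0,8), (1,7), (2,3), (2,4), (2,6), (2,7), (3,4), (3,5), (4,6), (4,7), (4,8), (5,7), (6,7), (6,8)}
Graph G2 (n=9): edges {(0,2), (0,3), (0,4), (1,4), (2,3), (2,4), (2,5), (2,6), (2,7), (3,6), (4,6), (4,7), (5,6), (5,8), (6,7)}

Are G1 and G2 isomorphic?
No, not isomorphic

The graphs are NOT isomorphic.

Degrees in G1: deg(0)=5, deg(1)=2, deg(2)=4, deg(3)=4, deg(4)=5, deg(5)=3, deg(6)=4, deg(7)=6, deg(8)=3.
Sorted degree sequence of G1: [6, 5, 5, 4, 4, 4, 3, 3, 2].
Degrees in G2: deg(0)=3, deg(1)=1, deg(2)=6, deg(3)=3, deg(4)=5, deg(5)=3, deg(6)=5, deg(7)=3, deg(8)=1.
Sorted degree sequence of G2: [6, 5, 5, 3, 3, 3, 3, 1, 1].
The (sorted) degree sequence is an isomorphism invariant, so since G1 and G2 have different degree sequences they cannot be isomorphic.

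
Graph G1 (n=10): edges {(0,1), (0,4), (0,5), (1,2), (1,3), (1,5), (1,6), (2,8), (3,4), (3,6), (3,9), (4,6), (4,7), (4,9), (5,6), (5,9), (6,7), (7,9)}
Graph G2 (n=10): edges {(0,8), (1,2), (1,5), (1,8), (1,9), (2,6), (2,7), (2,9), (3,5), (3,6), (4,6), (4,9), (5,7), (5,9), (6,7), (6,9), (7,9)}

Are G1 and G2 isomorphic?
No, not isomorphic

The graphs are NOT isomorphic.

Counting triangles (3-cliques): G1 has 7, G2 has 8.
Triangle count is an isomorphism invariant, so differing triangle counts rule out isomorphism.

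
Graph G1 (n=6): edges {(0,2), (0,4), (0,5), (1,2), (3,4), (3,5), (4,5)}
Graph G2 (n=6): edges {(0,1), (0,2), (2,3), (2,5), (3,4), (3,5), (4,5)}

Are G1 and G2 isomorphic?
Yes, isomorphic

The graphs are isomorphic.
One valid mapping φ: V(G1) → V(G2): 0→2, 1→1, 2→0, 3→4, 4→5, 5→3

Verify φ preserves adjacency — for each edge of G1, its image is an edge of G2:
  (0,2) → (φ(0),φ(2)) = (0,2) ∈ E(G2) ✓
  (0,4) → (φ(0),φ(4)) = (2,5) ∈ E(G2) ✓
  (0,5) → (φ(0),φ(5)) = (2,3) ∈ E(G2) ✓
  (1,2) → (φ(1),φ(2)) = (0,1) ∈ E(G2) ✓
  (3,4) → (φ(3),φ(4)) = (4,5) ∈ E(G2) ✓
  (3,5) → (φ(3),φ(5)) = (3,4) ∈ E(G2) ✓
  (4,5) → (φ(4),φ(5)) = (3,5) ∈ E(G2) ✓
All 7 edges of G1 map to edges of G2, and |E(G1)| = |E(G2)| = 7, so φ is a bijection on edges as well as vertices. Hence G1 ≅ G2.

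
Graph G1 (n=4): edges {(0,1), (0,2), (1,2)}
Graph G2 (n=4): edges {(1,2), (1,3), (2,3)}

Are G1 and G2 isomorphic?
Yes, isomorphic

The graphs are isomorphic.
One valid mapping φ: V(G1) → V(G2): 0→3, 1→1, 2→2, 3→0

Verify φ preserves adjacency — for each edge of G1, its image is an edge of G2:
  (0,1) → (φ(0),φ(1)) = (1,3) ∈ E(G2) ✓
  (0,2) → (φ(0),φ(2)) = (2,3) ∈ E(G2) ✓
  (1,2) → (φ(1),φ(2)) = (1,2) ∈ E(G2) ✓
All 3 edges of G1 map to edges of G2, and |E(G1)| = |E(G2)| = 3, so φ is a bijection on edges as well as vertices. Hence G1 ≅ G2.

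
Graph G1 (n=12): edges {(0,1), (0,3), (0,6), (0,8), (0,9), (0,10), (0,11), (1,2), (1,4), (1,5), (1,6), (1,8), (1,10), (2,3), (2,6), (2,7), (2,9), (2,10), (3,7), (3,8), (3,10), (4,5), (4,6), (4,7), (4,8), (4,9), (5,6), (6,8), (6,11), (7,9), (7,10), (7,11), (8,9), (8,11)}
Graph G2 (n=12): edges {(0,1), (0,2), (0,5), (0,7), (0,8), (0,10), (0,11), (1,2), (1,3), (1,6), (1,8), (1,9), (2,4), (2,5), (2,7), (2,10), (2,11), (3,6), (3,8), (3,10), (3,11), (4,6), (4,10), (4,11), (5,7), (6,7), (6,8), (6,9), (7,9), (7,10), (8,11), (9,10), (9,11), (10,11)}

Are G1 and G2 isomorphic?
Yes, isomorphic

The graphs are isomorphic.
One valid mapping φ: V(G1) → V(G2): 0→11, 1→0, 2→1, 3→3, 4→7, 5→5, 6→2, 7→6, 8→10, 9→9, 10→8, 11→4

Verify φ preserves adjacency — for each edge of G1, its image is an edge of G2:
  (0,1) → (φ(0),φ(1)) = (0,11) ∈ E(G2) ✓
  (0,3) → (φ(0),φ(3)) = (3,11) ∈ E(G2) ✓
  (0,6) → (φ(0),φ(6)) = (2,11) ∈ E(G2) ✓
  (0,8) → (φ(0),φ(8)) = (10,11) ∈ E(G2) ✓
  (0,9) → (φ(0),φ(9)) = (9,11) ∈ E(G2) ✓
  (0,10) → (φ(0),φ(10)) = (8,11) ∈ E(G2) ✓
  (0,11) → (φ(0),φ(11)) = (4,11) ∈ E(G2) ✓
  (1,2) → (φ(1),φ(2)) = (0,1) ∈ E(G2) ✓
  (1,4) → (φ(1),φ(4)) = (0,7) ∈ E(G2) ✓
  (1,5) → (φ(1),φ(5)) = (0,5) ∈ E(G2) ✓
  (1,6) → (φ(1),φ(6)) = (0,2) ∈ E(G2) ✓
  (1,8) → (φ(1),φ(8)) = (0,10) ∈ E(G2) ✓
  (1,10) → (φ(1),φ(10)) = (0,8) ∈ E(G2) ✓
  (2,3) → (φ(2),φ(3)) = (1,3) ∈ E(G2) ✓
  (2,6) → (φ(2),φ(6)) = (1,2) ∈ E(G2) ✓
  (2,7) → (φ(2),φ(7)) = (1,6) ∈ E(G2) ✓
  (2,9) → (φ(2),φ(9)) = (1,9) ∈ E(G2) ✓
  (2,10) → (φ(2),φ(10)) = (1,8) ∈ E(G2) ✓
  (3,7) → (φ(3),φ(7)) = (3,6) ∈ E(G2) ✓
  (3,8) → (φ(3),φ(8)) = (3,10) ∈ E(G2) ✓
  (3,10) → (φ(3),φ(10)) = (3,8) ∈ E(G2) ✓
  (4,5) → (φ(4),φ(5)) = (5,7) ∈ E(G2) ✓
  (4,6) → (φ(4),φ(6)) = (2,7) ∈ E(G2) ✓
  (4,7) → (φ(4),φ(7)) = (6,7) ∈ E(G2) ✓
  (4,8) → (φ(4),φ(8)) = (7,10) ∈ E(G2) ✓
  (4,9) → (φ(4),φ(9)) = (7,9) ∈ E(G2) ✓
  (5,6) → (φ(5),φ(6)) = (2,5) ∈ E(G2) ✓
  (6,8) → (φ(6),φ(8)) = (2,10) ∈ E(G2) ✓
  (6,11) → (φ(6),φ(11)) = (2,4) ∈ E(G2) ✓
  (7,9) → (φ(7),φ(9)) = (6,9) ∈ E(G2) ✓
  (7,10) → (φ(7),φ(10)) = (6,8) ∈ E(G2) ✓
  (7,11) → (φ(7),φ(11)) = (4,6) ∈ E(G2) ✓
  (8,9) → (φ(8),φ(9)) = (9,10) ∈ E(G2) ✓
  (8,11) → (φ(8),φ(11)) = (4,10) ∈ E(G2) ✓
All 34 edges of G1 map to edges of G2, and |E(G1)| = |E(G2)| = 34, so φ is a bijection on edges as well as vertices. Hence G1 ≅ G2.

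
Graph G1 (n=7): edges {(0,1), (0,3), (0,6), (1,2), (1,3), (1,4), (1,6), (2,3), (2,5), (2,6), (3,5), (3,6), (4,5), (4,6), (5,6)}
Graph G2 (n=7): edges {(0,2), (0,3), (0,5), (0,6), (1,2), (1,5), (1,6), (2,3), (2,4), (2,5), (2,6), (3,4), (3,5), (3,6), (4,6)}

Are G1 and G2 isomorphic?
Yes, isomorphic

The graphs are isomorphic.
One valid mapping φ: V(G1) → V(G2): 0→4, 1→6, 2→0, 3→3, 4→1, 5→5, 6→2

Verify φ preserves adjacency — for each edge of G1, its image is an edge of G2:
  (0,1) → (φ(0),φ(1)) = (4,6) ∈ E(G2) ✓
  (0,3) → (φ(0),φ(3)) = (3,4) ∈ E(G2) ✓
  (0,6) → (φ(0),φ(6)) = (2,4) ∈ E(G2) ✓
  (1,2) → (φ(1),φ(2)) = (0,6) ∈ E(G2) ✓
  (1,3) → (φ(1),φ(3)) = (3,6) ∈ E(G2) ✓
  (1,4) → (φ(1),φ(4)) = (1,6) ∈ E(G2) ✓
  (1,6) → (φ(1),φ(6)) = (2,6) ∈ E(G2) ✓
  (2,3) → (φ(2),φ(3)) = (0,3) ∈ E(G2) ✓
  (2,5) → (φ(2),φ(5)) = (0,5) ∈ E(G2) ✓
  (2,6) → (φ(2),φ(6)) = (0,2) ∈ E(G2) ✓
  (3,5) → (φ(3),φ(5)) = (3,5) ∈ E(G2) ✓
  (3,6) → (φ(3),φ(6)) = (2,3) ∈ E(G2) ✓
  (4,5) → (φ(4),φ(5)) = (1,5) ∈ E(G2) ✓
  (4,6) → (φ(4),φ(6)) = (1,2) ∈ E(G2) ✓
  (5,6) → (φ(5),φ(6)) = (2,5) ∈ E(G2) ✓
All 15 edges of G1 map to edges of G2, and |E(G1)| = |E(G2)| = 15, so φ is a bijection on edges as well as vertices. Hence G1 ≅ G2.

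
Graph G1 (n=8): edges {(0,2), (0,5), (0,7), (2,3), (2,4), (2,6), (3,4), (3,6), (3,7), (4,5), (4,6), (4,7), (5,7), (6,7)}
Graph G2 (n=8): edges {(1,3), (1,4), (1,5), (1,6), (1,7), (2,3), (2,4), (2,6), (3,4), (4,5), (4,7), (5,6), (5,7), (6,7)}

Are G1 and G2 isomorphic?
Yes, isomorphic

The graphs are isomorphic.
One valid mapping φ: V(G1) → V(G2): 0→2, 1→0, 2→6, 3→5, 4→1, 5→3, 6→7, 7→4

Verify φ preserves adjacency — for each edge of G1, its image is an edge of G2:
  (0,2) → (φ(0),φ(2)) = (2,6) ∈ E(G2) ✓
  (0,5) → (φ(0),φ(5)) = (2,3) ∈ E(G2) ✓
  (0,7) → (φ(0),φ(7)) = (2,4) ∈ E(G2) ✓
  (2,3) → (φ(2),φ(3)) = (5,6) ∈ E(G2) ✓
  (2,4) → (φ(2),φ(4)) = (1,6) ∈ E(G2) ✓
  (2,6) → (φ(2),φ(6)) = (6,7) ∈ E(G2) ✓
  (3,4) → (φ(3),φ(4)) = (1,5) ∈ E(G2) ✓
  (3,6) → (φ(3),φ(6)) = (5,7) ∈ E(G2) ✓
  (3,7) → (φ(3),φ(7)) = (4,5) ∈ E(G2) ✓
  (4,5) → (φ(4),φ(5)) = (1,3) ∈ E(G2) ✓
  (4,6) → (φ(4),φ(6)) = (1,7) ∈ E(G2) ✓
  (4,7) → (φ(4),φ(7)) = (1,4) ∈ E(G2) ✓
  (5,7) → (φ(5),φ(7)) = (3,4) ∈ E(G2) ✓
  (6,7) → (φ(6),φ(7)) = (4,7) ∈ E(G2) ✓
All 14 edges of G1 map to edges of G2, and |E(G1)| = |E(G2)| = 14, so φ is a bijection on edges as well as vertices. Hence G1 ≅ G2.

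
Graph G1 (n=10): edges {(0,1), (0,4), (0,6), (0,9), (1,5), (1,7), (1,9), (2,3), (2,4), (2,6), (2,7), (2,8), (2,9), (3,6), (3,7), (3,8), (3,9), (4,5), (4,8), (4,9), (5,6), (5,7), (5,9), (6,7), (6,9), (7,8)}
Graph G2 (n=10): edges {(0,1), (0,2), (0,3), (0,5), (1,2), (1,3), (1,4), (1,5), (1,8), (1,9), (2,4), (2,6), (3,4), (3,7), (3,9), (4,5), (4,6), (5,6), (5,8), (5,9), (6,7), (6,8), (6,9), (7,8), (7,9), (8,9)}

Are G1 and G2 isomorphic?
Yes, isomorphic

The graphs are isomorphic.
One valid mapping φ: V(G1) → V(G2): 0→0, 1→2, 2→9, 3→8, 4→3, 5→4, 6→5, 7→6, 8→7, 9→1

Verify φ preserves adjacency — for each edge of G1, its image is an edge of G2:
  (0,1) → (φ(0),φ(1)) = (0,2) ∈ E(G2) ✓
  (0,4) → (φ(0),φ(4)) = (0,3) ∈ E(G2) ✓
  (0,6) → (φ(0),φ(6)) = (0,5) ∈ E(G2) ✓
  (0,9) → (φ(0),φ(9)) = (0,1) ∈ E(G2) ✓
  (1,5) → (φ(1),φ(5)) = (2,4) ∈ E(G2) ✓
  (1,7) → (φ(1),φ(7)) = (2,6) ∈ E(G2) ✓
  (1,9) → (φ(1),φ(9)) = (1,2) ∈ E(G2) ✓
  (2,3) → (φ(2),φ(3)) = (8,9) ∈ E(G2) ✓
  (2,4) → (φ(2),φ(4)) = (3,9) ∈ E(G2) ✓
  (2,6) → (φ(2),φ(6)) = (5,9) ∈ E(G2) ✓
  (2,7) → (φ(2),φ(7)) = (6,9) ∈ E(G2) ✓
  (2,8) → (φ(2),φ(8)) = (7,9) ∈ E(G2) ✓
  (2,9) → (φ(2),φ(9)) = (1,9) ∈ E(G2) ✓
  (3,6) → (φ(3),φ(6)) = (5,8) ∈ E(G2) ✓
  (3,7) → (φ(3),φ(7)) = (6,8) ∈ E(G2) ✓
  (3,8) → (φ(3),φ(8)) = (7,8) ∈ E(G2) ✓
  (3,9) → (φ(3),φ(9)) = (1,8) ∈ E(G2) ✓
  (4,5) → (φ(4),φ(5)) = (3,4) ∈ E(G2) ✓
  (4,8) → (φ(4),φ(8)) = (3,7) ∈ E(G2) ✓
  (4,9) → (φ(4),φ(9)) = (1,3) ∈ E(G2) ✓
  (5,6) → (φ(5),φ(6)) = (4,5) ∈ E(G2) ✓
  (5,7) → (φ(5),φ(7)) = (4,6) ∈ E(G2) ✓
  (5,9) → (φ(5),φ(9)) = (1,4) ∈ E(G2) ✓
  (6,7) → (φ(6),φ(7)) = (5,6) ∈ E(G2) ✓
  (6,9) → (φ(6),φ(9)) = (1,5) ∈ E(G2) ✓
  (7,8) → (φ(7),φ(8)) = (6,7) ∈ E(G2) ✓
All 26 edges of G1 map to edges of G2, and |E(G1)| = |E(G2)| = 26, so φ is a bijection on edges as well as vertices. Hence G1 ≅ G2.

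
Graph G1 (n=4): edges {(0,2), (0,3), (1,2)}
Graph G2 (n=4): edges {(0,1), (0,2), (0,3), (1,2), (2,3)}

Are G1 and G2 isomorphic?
No, not isomorphic

The graphs are NOT isomorphic.

Degrees in G1: deg(0)=2, deg(1)=1, deg(2)=2, deg(3)=1.
Sorted degree sequence of G1: [2, 2, 1, 1].
Degrees in G2: deg(0)=3, deg(1)=2, deg(2)=3, deg(3)=2.
Sorted degree sequence of G2: [3, 3, 2, 2].
The (sorted) degree sequence is an isomorphism invariant, so since G1 and G2 have different degree sequences they cannot be isomorphic.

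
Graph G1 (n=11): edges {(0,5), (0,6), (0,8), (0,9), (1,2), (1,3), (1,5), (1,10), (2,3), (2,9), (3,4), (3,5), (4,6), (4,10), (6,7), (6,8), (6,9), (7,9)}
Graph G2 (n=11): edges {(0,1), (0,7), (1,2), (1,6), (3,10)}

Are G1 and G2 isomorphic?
No, not isomorphic

The graphs are NOT isomorphic.

Connected components of G1: 1 component(s) with vertex sets [[0, 1, 2, 3, 4, 5, 6, 7, 8, 9, 10]], sizes [11].
Connected components of G2: 6 component(s) with vertex sets [[4], [5], [8], [9], [3, 10], [0, 1, 2, 6, 7]], sizes [1, 1, 1, 1, 2, 5].
The number of connected components (and the multiset of component sizes) is an isomorphism invariant — an isomorphism maps each component of G1 bijectively onto a component of G2. Since G1 has 1 component(s) and G2 has 6, they cannot be isomorphic.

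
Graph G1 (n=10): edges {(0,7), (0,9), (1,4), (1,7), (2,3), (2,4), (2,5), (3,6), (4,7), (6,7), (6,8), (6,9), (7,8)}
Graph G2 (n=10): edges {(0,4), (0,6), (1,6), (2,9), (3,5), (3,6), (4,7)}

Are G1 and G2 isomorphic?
No, not isomorphic

The graphs are NOT isomorphic.

Connected components of G1: 1 component(s) with vertex sets [[0, 1, 2, 3, 4, 5, 6, 7, 8, 9]], sizes [10].
Connected components of G2: 3 component(s) with vertex sets [[8], [2, 9], [0, 1, 3, 4, 5, 6, 7]], sizes [1, 2, 7].
The number of connected components (and the multiset of component sizes) is an isomorphism invariant — an isomorphism maps each component of G1 bijectively onto a component of G2. Since G1 has 1 component(s) and G2 has 3, they cannot be isomorphic.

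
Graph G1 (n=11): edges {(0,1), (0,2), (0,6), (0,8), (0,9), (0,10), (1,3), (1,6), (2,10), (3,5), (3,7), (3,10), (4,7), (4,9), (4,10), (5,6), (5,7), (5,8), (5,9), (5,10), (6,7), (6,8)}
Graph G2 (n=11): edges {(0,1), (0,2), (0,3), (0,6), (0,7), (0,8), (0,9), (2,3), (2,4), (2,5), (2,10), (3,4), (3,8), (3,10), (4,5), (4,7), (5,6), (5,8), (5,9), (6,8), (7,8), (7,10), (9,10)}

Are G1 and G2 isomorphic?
No, not isomorphic

The graphs are NOT isomorphic.

Counting triangles (3-cliques): G1 has 7, G2 has 8.
Triangle count is an isomorphism invariant, so differing triangle counts rule out isomorphism.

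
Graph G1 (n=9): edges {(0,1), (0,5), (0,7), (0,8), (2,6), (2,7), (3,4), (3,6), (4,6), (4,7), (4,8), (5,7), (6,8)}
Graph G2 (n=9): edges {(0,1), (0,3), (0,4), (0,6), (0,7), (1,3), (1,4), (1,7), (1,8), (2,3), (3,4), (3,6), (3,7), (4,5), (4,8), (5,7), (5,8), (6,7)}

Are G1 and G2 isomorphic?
No, not isomorphic

The graphs are NOT isomorphic.

Degrees in G1: deg(0)=4, deg(1)=1, deg(2)=2, deg(3)=2, deg(4)=4, deg(5)=2, deg(6)=4, deg(7)=4, deg(8)=3.
Sorted degree sequence of G1: [4, 4, 4, 4, 3, 2, 2, 2, 1].
Degrees in G2: deg(0)=5, deg(1)=5, deg(2)=1, deg(3)=6, deg(4)=5, deg(5)=3, deg(6)=3, deg(7)=5, deg(8)=3.
Sorted degree sequence of G2: [6, 5, 5, 5, 5, 3, 3, 3, 1].
The (sorted) degree sequence is an isomorphism invariant, so since G1 and G2 have different degree sequences they cannot be isomorphic.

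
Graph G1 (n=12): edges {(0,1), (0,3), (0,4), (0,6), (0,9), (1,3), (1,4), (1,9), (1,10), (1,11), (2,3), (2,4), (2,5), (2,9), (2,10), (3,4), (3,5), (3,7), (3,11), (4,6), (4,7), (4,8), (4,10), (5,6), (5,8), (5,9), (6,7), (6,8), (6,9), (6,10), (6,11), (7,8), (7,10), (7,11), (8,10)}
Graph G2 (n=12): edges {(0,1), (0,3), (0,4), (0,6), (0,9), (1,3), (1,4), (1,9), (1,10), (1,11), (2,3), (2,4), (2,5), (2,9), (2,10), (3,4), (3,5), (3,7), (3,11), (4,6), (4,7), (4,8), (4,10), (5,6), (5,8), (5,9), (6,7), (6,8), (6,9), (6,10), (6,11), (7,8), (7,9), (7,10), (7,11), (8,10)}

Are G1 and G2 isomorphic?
No, not isomorphic

The graphs are NOT isomorphic.

Counting edges: G1 has 35 edge(s); G2 has 36 edge(s).
Edge count is an isomorphism invariant (a bijection on vertices induces a bijection on edges), so differing edge counts rule out isomorphism.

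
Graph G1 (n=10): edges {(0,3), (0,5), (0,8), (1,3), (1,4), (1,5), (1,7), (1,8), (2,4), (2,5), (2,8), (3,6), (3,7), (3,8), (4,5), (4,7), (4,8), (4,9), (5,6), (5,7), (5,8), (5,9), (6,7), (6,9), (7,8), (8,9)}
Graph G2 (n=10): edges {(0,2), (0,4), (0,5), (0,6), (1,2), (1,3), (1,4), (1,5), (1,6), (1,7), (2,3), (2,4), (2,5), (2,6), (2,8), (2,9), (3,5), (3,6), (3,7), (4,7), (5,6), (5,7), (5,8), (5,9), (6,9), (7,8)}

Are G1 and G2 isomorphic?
Yes, isomorphic

The graphs are isomorphic.
One valid mapping φ: V(G1) → V(G2): 0→8, 1→3, 2→9, 3→7, 4→6, 5→2, 6→4, 7→1, 8→5, 9→0

Verify φ preserves adjacency — for each edge of G1, its image is an edge of G2:
  (0,3) → (φ(0),φ(3)) = (7,8) ∈ E(G2) ✓
  (0,5) → (φ(0),φ(5)) = (2,8) ∈ E(G2) ✓
  (0,8) → (φ(0),φ(8)) = (5,8) ∈ E(G2) ✓
  (1,3) → (φ(1),φ(3)) = (3,7) ∈ E(G2) ✓
  (1,4) → (φ(1),φ(4)) = (3,6) ∈ E(G2) ✓
  (1,5) → (φ(1),φ(5)) = (2,3) ∈ E(G2) ✓
  (1,7) → (φ(1),φ(7)) = (1,3) ∈ E(G2) ✓
  (1,8) → (φ(1),φ(8)) = (3,5) ∈ E(G2) ✓
  (2,4) → (φ(2),φ(4)) = (6,9) ∈ E(G2) ✓
  (2,5) → (φ(2),φ(5)) = (2,9) ∈ E(G2) ✓
  (2,8) → (φ(2),φ(8)) = (5,9) ∈ E(G2) ✓
  (3,6) → (φ(3),φ(6)) = (4,7) ∈ E(G2) ✓
  (3,7) → (φ(3),φ(7)) = (1,7) ∈ E(G2) ✓
  (3,8) → (φ(3),φ(8)) = (5,7) ∈ E(G2) ✓
  (4,5) → (φ(4),φ(5)) = (2,6) ∈ E(G2) ✓
  (4,7) → (φ(4),φ(7)) = (1,6) ∈ E(G2) ✓
  (4,8) → (φ(4),φ(8)) = (5,6) ∈ E(G2) ✓
  (4,9) → (φ(4),φ(9)) = (0,6) ∈ E(G2) ✓
  (5,6) → (φ(5),φ(6)) = (2,4) ∈ E(G2) ✓
  (5,7) → (φ(5),φ(7)) = (1,2) ∈ E(G2) ✓
  (5,8) → (φ(5),φ(8)) = (2,5) ∈ E(G2) ✓
  (5,9) → (φ(5),φ(9)) = (0,2) ∈ E(G2) ✓
  (6,7) → (φ(6),φ(7)) = (1,4) ∈ E(G2) ✓
  (6,9) → (φ(6),φ(9)) = (0,4) ∈ E(G2) ✓
  (7,8) → (φ(7),φ(8)) = (1,5) ∈ E(G2) ✓
  (8,9) → (φ(8),φ(9)) = (0,5) ∈ E(G2) ✓
All 26 edges of G1 map to edges of G2, and |E(G1)| = |E(G2)| = 26, so φ is a bijection on edges as well as vertices. Hence G1 ≅ G2.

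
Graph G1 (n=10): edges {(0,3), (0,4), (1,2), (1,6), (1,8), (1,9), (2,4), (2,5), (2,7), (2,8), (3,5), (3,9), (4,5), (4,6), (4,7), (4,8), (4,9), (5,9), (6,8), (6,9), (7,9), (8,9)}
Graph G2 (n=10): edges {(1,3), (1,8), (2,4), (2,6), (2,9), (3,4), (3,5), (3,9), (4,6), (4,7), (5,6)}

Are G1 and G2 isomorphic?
No, not isomorphic

The graphs are NOT isomorphic.

Connected components of G1: 1 component(s) with vertex sets [[0, 1, 2, 3, 4, 5, 6, 7, 8, 9]], sizes [10].
Connected components of G2: 2 component(s) with vertex sets [[0], [1, 2, 3, 4, 5, 6, 7, 8, 9]], sizes [1, 9].
The number of connected components (and the multiset of component sizes) is an isomorphism invariant — an isomorphism maps each component of G1 bijectively onto a component of G2. Since G1 has 1 component(s) and G2 has 2, they cannot be isomorphic.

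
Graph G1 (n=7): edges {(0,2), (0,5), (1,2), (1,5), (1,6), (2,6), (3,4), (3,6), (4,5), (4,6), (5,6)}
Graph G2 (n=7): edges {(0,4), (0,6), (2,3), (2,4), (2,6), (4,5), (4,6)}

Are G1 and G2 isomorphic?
No, not isomorphic

The graphs are NOT isomorphic.

Connected components of G1: 1 component(s) with vertex sets [[0, 1, 2, 3, 4, 5, 6]], sizes [7].
Connected components of G2: 2 component(s) with vertex sets [[1], [0, 2, 3, 4, 5, 6]], sizes [1, 6].
The number of connected components (and the multiset of component sizes) is an isomorphism invariant — an isomorphism maps each component of G1 bijectively onto a component of G2. Since G1 has 1 component(s) and G2 has 2, they cannot be isomorphic.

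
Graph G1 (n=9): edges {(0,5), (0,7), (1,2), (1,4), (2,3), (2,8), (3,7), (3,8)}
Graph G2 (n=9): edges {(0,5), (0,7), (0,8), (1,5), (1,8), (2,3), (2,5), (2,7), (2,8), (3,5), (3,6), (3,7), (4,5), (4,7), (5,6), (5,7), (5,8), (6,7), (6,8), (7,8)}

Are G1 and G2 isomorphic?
No, not isomorphic

The graphs are NOT isomorphic.

Degrees in G1: deg(0)=2, deg(1)=2, deg(2)=3, deg(3)=3, deg(4)=1, deg(5)=1, deg(6)=0, deg(7)=2, deg(8)=2.
Sorted degree sequence of G1: [3, 3, 2, 2, 2, 2, 1, 1, 0].
Degrees in G2: deg(0)=3, deg(1)=2, deg(2)=4, deg(3)=4, deg(4)=2, deg(5)=8, deg(6)=4, deg(7)=7, deg(8)=6.
Sorted degree sequence of G2: [8, 7, 6, 4, 4, 4, 3, 2, 2].
The (sorted) degree sequence is an isomorphism invariant, so since G1 and G2 have different degree sequences they cannot be isomorphic.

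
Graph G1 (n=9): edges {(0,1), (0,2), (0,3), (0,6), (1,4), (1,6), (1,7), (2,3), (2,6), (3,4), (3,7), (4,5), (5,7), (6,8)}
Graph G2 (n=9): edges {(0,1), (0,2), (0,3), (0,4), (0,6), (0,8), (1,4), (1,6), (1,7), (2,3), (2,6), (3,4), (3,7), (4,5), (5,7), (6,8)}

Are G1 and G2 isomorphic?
No, not isomorphic

The graphs are NOT isomorphic.

Counting edges: G1 has 14 edge(s); G2 has 16 edge(s).
Edge count is an isomorphism invariant (a bijection on vertices induces a bijection on edges), so differing edge counts rule out isomorphism.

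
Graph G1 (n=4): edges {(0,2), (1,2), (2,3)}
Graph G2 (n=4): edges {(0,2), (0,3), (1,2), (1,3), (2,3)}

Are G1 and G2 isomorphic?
No, not isomorphic

The graphs are NOT isomorphic.

Counting edges: G1 has 3 edge(s); G2 has 5 edge(s).
Edge count is an isomorphism invariant (a bijection on vertices induces a bijection on edges), so differing edge counts rule out isomorphism.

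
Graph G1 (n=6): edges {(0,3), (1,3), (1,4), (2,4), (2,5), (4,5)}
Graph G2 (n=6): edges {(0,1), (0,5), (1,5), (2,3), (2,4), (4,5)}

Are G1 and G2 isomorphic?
Yes, isomorphic

The graphs are isomorphic.
One valid mapping φ: V(G1) → V(G2): 0→3, 1→4, 2→0, 3→2, 4→5, 5→1

Verify φ preserves adjacency — for each edge of G1, its image is an edge of G2:
  (0,3) → (φ(0),φ(3)) = (2,3) ∈ E(G2) ✓
  (1,3) → (φ(1),φ(3)) = (2,4) ∈ E(G2) ✓
  (1,4) → (φ(1),φ(4)) = (4,5) ∈ E(G2) ✓
  (2,4) → (φ(2),φ(4)) = (0,5) ∈ E(G2) ✓
  (2,5) → (φ(2),φ(5)) = (0,1) ∈ E(G2) ✓
  (4,5) → (φ(4),φ(5)) = (1,5) ∈ E(G2) ✓
All 6 edges of G1 map to edges of G2, and |E(G1)| = |E(G2)| = 6, so φ is a bijection on edges as well as vertices. Hence G1 ≅ G2.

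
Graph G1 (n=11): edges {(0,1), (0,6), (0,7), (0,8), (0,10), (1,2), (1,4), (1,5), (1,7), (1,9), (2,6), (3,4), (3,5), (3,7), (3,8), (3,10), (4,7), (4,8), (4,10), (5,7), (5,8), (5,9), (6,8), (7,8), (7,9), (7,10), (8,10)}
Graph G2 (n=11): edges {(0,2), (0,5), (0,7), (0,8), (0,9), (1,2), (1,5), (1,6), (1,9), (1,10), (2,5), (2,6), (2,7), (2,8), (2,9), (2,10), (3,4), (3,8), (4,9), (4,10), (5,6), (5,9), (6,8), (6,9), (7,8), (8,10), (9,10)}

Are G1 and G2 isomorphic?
Yes, isomorphic

The graphs are isomorphic.
One valid mapping φ: V(G1) → V(G2): 0→10, 1→8, 2→3, 3→5, 4→6, 5→0, 6→4, 7→2, 8→9, 9→7, 10→1

Verify φ preserves adjacency — for each edge of G1, its image is an edge of G2:
  (0,1) → (φ(0),φ(1)) = (8,10) ∈ E(G2) ✓
  (0,6) → (φ(0),φ(6)) = (4,10) ∈ E(G2) ✓
  (0,7) → (φ(0),φ(7)) = (2,10) ∈ E(G2) ✓
  (0,8) → (φ(0),φ(8)) = (9,10) ∈ E(G2) ✓
  (0,10) → (φ(0),φ(10)) = (1,10) ∈ E(G2) ✓
  (1,2) → (φ(1),φ(2)) = (3,8) ∈ E(G2) ✓
  (1,4) → (φ(1),φ(4)) = (6,8) ∈ E(G2) ✓
  (1,5) → (φ(1),φ(5)) = (0,8) ∈ E(G2) ✓
  (1,7) → (φ(1),φ(7)) = (2,8) ∈ E(G2) ✓
  (1,9) → (φ(1),φ(9)) = (7,8) ∈ E(G2) ✓
  (2,6) → (φ(2),φ(6)) = (3,4) ∈ E(G2) ✓
  (3,4) → (φ(3),φ(4)) = (5,6) ∈ E(G2) ✓
  (3,5) → (φ(3),φ(5)) = (0,5) ∈ E(G2) ✓
  (3,7) → (φ(3),φ(7)) = (2,5) ∈ E(G2) ✓
  (3,8) → (φ(3),φ(8)) = (5,9) ∈ E(G2) ✓
  (3,10) → (φ(3),φ(10)) = (1,5) ∈ E(G2) ✓
  (4,7) → (φ(4),φ(7)) = (2,6) ∈ E(G2) ✓
  (4,8) → (φ(4),φ(8)) = (6,9) ∈ E(G2) ✓
  (4,10) → (φ(4),φ(10)) = (1,6) ∈ E(G2) ✓
  (5,7) → (φ(5),φ(7)) = (0,2) ∈ E(G2) ✓
  (5,8) → (φ(5),φ(8)) = (0,9) ∈ E(G2) ✓
  (5,9) → (φ(5),φ(9)) = (0,7) ∈ E(G2) ✓
  (6,8) → (φ(6),φ(8)) = (4,9) ∈ E(G2) ✓
  (7,8) → (φ(7),φ(8)) = (2,9) ∈ E(G2) ✓
  (7,9) → (φ(7),φ(9)) = (2,7) ∈ E(G2) ✓
  (7,10) → (φ(7),φ(10)) = (1,2) ∈ E(G2) ✓
  (8,10) → (φ(8),φ(10)) = (1,9) ∈ E(G2) ✓
All 27 edges of G1 map to edges of G2, and |E(G1)| = |E(G2)| = 27, so φ is a bijection on edges as well as vertices. Hence G1 ≅ G2.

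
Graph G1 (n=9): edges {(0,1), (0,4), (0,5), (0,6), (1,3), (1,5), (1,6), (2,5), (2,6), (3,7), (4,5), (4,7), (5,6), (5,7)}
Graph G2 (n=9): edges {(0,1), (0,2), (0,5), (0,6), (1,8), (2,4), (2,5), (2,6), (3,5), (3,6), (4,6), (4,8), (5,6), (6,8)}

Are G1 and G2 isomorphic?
Yes, isomorphic

The graphs are isomorphic.
One valid mapping φ: V(G1) → V(G2): 0→2, 1→0, 2→3, 3→1, 4→4, 5→6, 6→5, 7→8, 8→7

Verify φ preserves adjacency — for each edge of G1, its image is an edge of G2:
  (0,1) → (φ(0),φ(1)) = (0,2) ∈ E(G2) ✓
  (0,4) → (φ(0),φ(4)) = (2,4) ∈ E(G2) ✓
  (0,5) → (φ(0),φ(5)) = (2,6) ∈ E(G2) ✓
  (0,6) → (φ(0),φ(6)) = (2,5) ∈ E(G2) ✓
  (1,3) → (φ(1),φ(3)) = (0,1) ∈ E(G2) ✓
  (1,5) → (φ(1),φ(5)) = (0,6) ∈ E(G2) ✓
  (1,6) → (φ(1),φ(6)) = (0,5) ∈ E(G2) ✓
  (2,5) → (φ(2),φ(5)) = (3,6) ∈ E(G2) ✓
  (2,6) → (φ(2),φ(6)) = (3,5) ∈ E(G2) ✓
  (3,7) → (φ(3),φ(7)) = (1,8) ∈ E(G2) ✓
  (4,5) → (φ(4),φ(5)) = (4,6) ∈ E(G2) ✓
  (4,7) → (φ(4),φ(7)) = (4,8) ∈ E(G2) ✓
  (5,6) → (φ(5),φ(6)) = (5,6) ∈ E(G2) ✓
  (5,7) → (φ(5),φ(7)) = (6,8) ∈ E(G2) ✓
All 14 edges of G1 map to edges of G2, and |E(G1)| = |E(G2)| = 14, so φ is a bijection on edges as well as vertices. Hence G1 ≅ G2.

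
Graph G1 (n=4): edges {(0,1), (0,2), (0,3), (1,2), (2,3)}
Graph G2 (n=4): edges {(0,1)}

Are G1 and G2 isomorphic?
No, not isomorphic

The graphs are NOT isomorphic.

Degrees in G1: deg(0)=3, deg(1)=2, deg(2)=3, deg(3)=2.
Sorted degree sequence of G1: [3, 3, 2, 2].
Degrees in G2: deg(0)=1, deg(1)=1, deg(2)=0, deg(3)=0.
Sorted degree sequence of G2: [1, 1, 0, 0].
The (sorted) degree sequence is an isomorphism invariant, so since G1 and G2 have different degree sequences they cannot be isomorphic.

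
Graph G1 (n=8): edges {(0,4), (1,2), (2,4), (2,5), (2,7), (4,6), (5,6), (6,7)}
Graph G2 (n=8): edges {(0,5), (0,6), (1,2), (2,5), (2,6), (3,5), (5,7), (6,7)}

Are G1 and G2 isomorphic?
Yes, isomorphic

The graphs are isomorphic.
One valid mapping φ: V(G1) → V(G2): 0→1, 1→3, 2→5, 3→4, 4→2, 5→0, 6→6, 7→7

Verify φ preserves adjacency — for each edge of G1, its image is an edge of G2:
  (0,4) → (φ(0),φ(4)) = (1,2) ∈ E(G2) ✓
  (1,2) → (φ(1),φ(2)) = (3,5) ∈ E(G2) ✓
  (2,4) → (φ(2),φ(4)) = (2,5) ∈ E(G2) ✓
  (2,5) → (φ(2),φ(5)) = (0,5) ∈ E(G2) ✓
  (2,7) → (φ(2),φ(7)) = (5,7) ∈ E(G2) ✓
  (4,6) → (φ(4),φ(6)) = (2,6) ∈ E(G2) ✓
  (5,6) → (φ(5),φ(6)) = (0,6) ∈ E(G2) ✓
  (6,7) → (φ(6),φ(7)) = (6,7) ∈ E(G2) ✓
All 8 edges of G1 map to edges of G2, and |E(G1)| = |E(G2)| = 8, so φ is a bijection on edges as well as vertices. Hence G1 ≅ G2.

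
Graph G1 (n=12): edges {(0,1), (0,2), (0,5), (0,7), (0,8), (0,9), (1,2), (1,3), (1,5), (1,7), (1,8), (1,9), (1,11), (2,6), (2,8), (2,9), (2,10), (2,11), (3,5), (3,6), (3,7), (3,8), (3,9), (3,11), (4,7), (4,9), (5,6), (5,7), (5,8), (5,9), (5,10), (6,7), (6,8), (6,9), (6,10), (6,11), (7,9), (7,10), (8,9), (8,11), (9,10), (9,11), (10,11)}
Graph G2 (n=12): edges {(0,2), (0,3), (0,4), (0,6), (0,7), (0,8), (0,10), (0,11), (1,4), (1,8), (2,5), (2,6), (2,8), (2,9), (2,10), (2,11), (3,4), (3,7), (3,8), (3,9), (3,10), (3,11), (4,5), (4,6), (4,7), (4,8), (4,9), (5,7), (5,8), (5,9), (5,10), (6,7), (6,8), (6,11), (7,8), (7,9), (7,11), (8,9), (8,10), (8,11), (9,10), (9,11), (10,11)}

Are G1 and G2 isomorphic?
Yes, isomorphic

The graphs are isomorphic.
One valid mapping φ: V(G1) → V(G2): 0→6, 1→0, 2→2, 3→3, 4→1, 5→7, 6→9, 7→4, 8→11, 9→8, 10→5, 11→10

Verify φ preserves adjacency — for each edge of G1, its image is an edge of G2:
  (0,1) → (φ(0),φ(1)) = (0,6) ∈ E(G2) ✓
  (0,2) → (φ(0),φ(2)) = (2,6) ∈ E(G2) ✓
  (0,5) → (φ(0),φ(5)) = (6,7) ∈ E(G2) ✓
  (0,7) → (φ(0),φ(7)) = (4,6) ∈ E(G2) ✓
  (0,8) → (φ(0),φ(8)) = (6,11) ∈ E(G2) ✓
  (0,9) → (φ(0),φ(9)) = (6,8) ∈ E(G2) ✓
  (1,2) → (φ(1),φ(2)) = (0,2) ∈ E(G2) ✓
  (1,3) → (φ(1),φ(3)) = (0,3) ∈ E(G2) ✓
  (1,5) → (φ(1),φ(5)) = (0,7) ∈ E(G2) ✓
  (1,7) → (φ(1),φ(7)) = (0,4) ∈ E(G2) ✓
  (1,8) → (φ(1),φ(8)) = (0,11) ∈ E(G2) ✓
  (1,9) → (φ(1),φ(9)) = (0,8) ∈ E(G2) ✓
  (1,11) → (φ(1),φ(11)) = (0,10) ∈ E(G2) ✓
  (2,6) → (φ(2),φ(6)) = (2,9) ∈ E(G2) ✓
  (2,8) → (φ(2),φ(8)) = (2,11) ∈ E(G2) ✓
  (2,9) → (φ(2),φ(9)) = (2,8) ∈ E(G2) ✓
  (2,10) → (φ(2),φ(10)) = (2,5) ∈ E(G2) ✓
  (2,11) → (φ(2),φ(11)) = (2,10) ∈ E(G2) ✓
  (3,5) → (φ(3),φ(5)) = (3,7) ∈ E(G2) ✓
  (3,6) → (φ(3),φ(6)) = (3,9) ∈ E(G2) ✓
  (3,7) → (φ(3),φ(7)) = (3,4) ∈ E(G2) ✓
  (3,8) → (φ(3),φ(8)) = (3,11) ∈ E(G2) ✓
  (3,9) → (φ(3),φ(9)) = (3,8) ∈ E(G2) ✓
  (3,11) → (φ(3),φ(11)) = (3,10) ∈ E(G2) ✓
  (4,7) → (φ(4),φ(7)) = (1,4) ∈ E(G2) ✓
  (4,9) → (φ(4),φ(9)) = (1,8) ∈ E(G2) ✓
  (5,6) → (φ(5),φ(6)) = (7,9) ∈ E(G2) ✓
  (5,7) → (φ(5),φ(7)) = (4,7) ∈ E(G2) ✓
  (5,8) → (φ(5),φ(8)) = (7,11) ∈ E(G2) ✓
  (5,9) → (φ(5),φ(9)) = (7,8) ∈ E(G2) ✓
  (5,10) → (φ(5),φ(10)) = (5,7) ∈ E(G2) ✓
  (6,7) → (φ(6),φ(7)) = (4,9) ∈ E(G2) ✓
  (6,8) → (φ(6),φ(8)) = (9,11) ∈ E(G2) ✓
  (6,9) → (φ(6),φ(9)) = (8,9) ∈ E(G2) ✓
  (6,10) → (φ(6),φ(10)) = (5,9) ∈ E(G2) ✓
  (6,11) → (φ(6),φ(11)) = (9,10) ∈ E(G2) ✓
  (7,9) → (φ(7),φ(9)) = (4,8) ∈ E(G2) ✓
  (7,10) → (φ(7),φ(10)) = (4,5) ∈ E(G2) ✓
  (8,9) → (φ(8),φ(9)) = (8,11) ∈ E(G2) ✓
  (8,11) → (φ(8),φ(11)) = (10,11) ∈ E(G2) ✓
  (9,10) → (φ(9),φ(10)) = (5,8) ∈ E(G2) ✓
  (9,11) → (φ(9),φ(11)) = (8,10) ∈ E(G2) ✓
  (10,11) → (φ(10),φ(11)) = (5,10) ∈ E(G2) ✓
All 43 edges of G1 map to edges of G2, and |E(G1)| = |E(G2)| = 43, so φ is a bijection on edges as well as vertices. Hence G1 ≅ G2.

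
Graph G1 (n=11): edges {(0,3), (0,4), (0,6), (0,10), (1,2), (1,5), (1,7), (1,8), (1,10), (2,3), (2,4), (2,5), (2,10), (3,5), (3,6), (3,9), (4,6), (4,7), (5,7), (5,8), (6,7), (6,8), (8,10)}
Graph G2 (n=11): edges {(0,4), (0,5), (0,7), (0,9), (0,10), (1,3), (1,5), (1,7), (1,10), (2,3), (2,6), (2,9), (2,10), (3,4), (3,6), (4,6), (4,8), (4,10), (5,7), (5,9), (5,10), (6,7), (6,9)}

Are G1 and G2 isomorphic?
Yes, isomorphic

The graphs are isomorphic.
One valid mapping φ: V(G1) → V(G2): 0→3, 1→5, 2→10, 3→4, 4→2, 5→0, 6→6, 7→9, 8→7, 9→8, 10→1

Verify φ preserves adjacency — for each edge of G1, its image is an edge of G2:
  (0,3) → (φ(0),φ(3)) = (3,4) ∈ E(G2) ✓
  (0,4) → (φ(0),φ(4)) = (2,3) ∈ E(G2) ✓
  (0,6) → (φ(0),φ(6)) = (3,6) ∈ E(G2) ✓
  (0,10) → (φ(0),φ(10)) = (1,3) ∈ E(G2) ✓
  (1,2) → (φ(1),φ(2)) = (5,10) ∈ E(G2) ✓
  (1,5) → (φ(1),φ(5)) = (0,5) ∈ E(G2) ✓
  (1,7) → (φ(1),φ(7)) = (5,9) ∈ E(G2) ✓
  (1,8) → (φ(1),φ(8)) = (5,7) ∈ E(G2) ✓
  (1,10) → (φ(1),φ(10)) = (1,5) ∈ E(G2) ✓
  (2,3) → (φ(2),φ(3)) = (4,10) ∈ E(G2) ✓
  (2,4) → (φ(2),φ(4)) = (2,10) ∈ E(G2) ✓
  (2,5) → (φ(2),φ(5)) = (0,10) ∈ E(G2) ✓
  (2,10) → (φ(2),φ(10)) = (1,10) ∈ E(G2) ✓
  (3,5) → (φ(3),φ(5)) = (0,4) ∈ E(G2) ✓
  (3,6) → (φ(3),φ(6)) = (4,6) ∈ E(G2) ✓
  (3,9) → (φ(3),φ(9)) = (4,8) ∈ E(G2) ✓
  (4,6) → (φ(4),φ(6)) = (2,6) ∈ E(G2) ✓
  (4,7) → (φ(4),φ(7)) = (2,9) ∈ E(G2) ✓
  (5,7) → (φ(5),φ(7)) = (0,9) ∈ E(G2) ✓
  (5,8) → (φ(5),φ(8)) = (0,7) ∈ E(G2) ✓
  (6,7) → (φ(6),φ(7)) = (6,9) ∈ E(G2) ✓
  (6,8) → (φ(6),φ(8)) = (6,7) ∈ E(G2) ✓
  (8,10) → (φ(8),φ(10)) = (1,7) ∈ E(G2) ✓
All 23 edges of G1 map to edges of G2, and |E(G1)| = |E(G2)| = 23, so φ is a bijection on edges as well as vertices. Hence G1 ≅ G2.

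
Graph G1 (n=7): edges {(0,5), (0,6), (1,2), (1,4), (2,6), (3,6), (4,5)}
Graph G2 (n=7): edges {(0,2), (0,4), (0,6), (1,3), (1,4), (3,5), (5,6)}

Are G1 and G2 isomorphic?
Yes, isomorphic

The graphs are isomorphic.
One valid mapping φ: V(G1) → V(G2): 0→4, 1→5, 2→6, 3→2, 4→3, 5→1, 6→0

Verify φ preserves adjacency — for each edge of G1, its image is an edge of G2:
  (0,5) → (φ(0),φ(5)) = (1,4) ∈ E(G2) ✓
  (0,6) → (φ(0),φ(6)) = (0,4) ∈ E(G2) ✓
  (1,2) → (φ(1),φ(2)) = (5,6) ∈ E(G2) ✓
  (1,4) → (φ(1),φ(4)) = (3,5) ∈ E(G2) ✓
  (2,6) → (φ(2),φ(6)) = (0,6) ∈ E(G2) ✓
  (3,6) → (φ(3),φ(6)) = (0,2) ∈ E(G2) ✓
  (4,5) → (φ(4),φ(5)) = (1,3) ∈ E(G2) ✓
All 7 edges of G1 map to edges of G2, and |E(G1)| = |E(G2)| = 7, so φ is a bijection on edges as well as vertices. Hence G1 ≅ G2.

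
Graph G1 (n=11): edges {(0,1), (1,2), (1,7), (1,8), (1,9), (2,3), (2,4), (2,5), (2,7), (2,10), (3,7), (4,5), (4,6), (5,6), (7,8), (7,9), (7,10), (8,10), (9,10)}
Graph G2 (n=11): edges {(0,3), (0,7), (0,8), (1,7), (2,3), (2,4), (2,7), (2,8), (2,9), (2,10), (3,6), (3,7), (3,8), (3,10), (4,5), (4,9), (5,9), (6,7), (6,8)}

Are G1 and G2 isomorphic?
Yes, isomorphic

The graphs are isomorphic.
One valid mapping φ: V(G1) → V(G2): 0→1, 1→7, 2→2, 3→10, 4→4, 5→9, 6→5, 7→3, 8→6, 9→0, 10→8

Verify φ preserves adjacency — for each edge of G1, its image is an edge of G2:
  (0,1) → (φ(0),φ(1)) = (1,7) ∈ E(G2) ✓
  (1,2) → (φ(1),φ(2)) = (2,7) ∈ E(G2) ✓
  (1,7) → (φ(1),φ(7)) = (3,7) ∈ E(G2) ✓
  (1,8) → (φ(1),φ(8)) = (6,7) ∈ E(G2) ✓
  (1,9) → (φ(1),φ(9)) = (0,7) ∈ E(G2) ✓
  (2,3) → (φ(2),φ(3)) = (2,10) ∈ E(G2) ✓
  (2,4) → (φ(2),φ(4)) = (2,4) ∈ E(G2) ✓
  (2,5) → (φ(2),φ(5)) = (2,9) ∈ E(G2) ✓
  (2,7) → (φ(2),φ(7)) = (2,3) ∈ E(G2) ✓
  (2,10) → (φ(2),φ(10)) = (2,8) ∈ E(G2) ✓
  (3,7) → (φ(3),φ(7)) = (3,10) ∈ E(G2) ✓
  (4,5) → (φ(4),φ(5)) = (4,9) ∈ E(G2) ✓
  (4,6) → (φ(4),φ(6)) = (4,5) ∈ E(G2) ✓
  (5,6) → (φ(5),φ(6)) = (5,9) ∈ E(G2) ✓
  (7,8) → (φ(7),φ(8)) = (3,6) ∈ E(G2) ✓
  (7,9) → (φ(7),φ(9)) = (0,3) ∈ E(G2) ✓
  (7,10) → (φ(7),φ(10)) = (3,8) ∈ E(G2) ✓
  (8,10) → (φ(8),φ(10)) = (6,8) ∈ E(G2) ✓
  (9,10) → (φ(9),φ(10)) = (0,8) ∈ E(G2) ✓
All 19 edges of G1 map to edges of G2, and |E(G1)| = |E(G2)| = 19, so φ is a bijection on edges as well as vertices. Hence G1 ≅ G2.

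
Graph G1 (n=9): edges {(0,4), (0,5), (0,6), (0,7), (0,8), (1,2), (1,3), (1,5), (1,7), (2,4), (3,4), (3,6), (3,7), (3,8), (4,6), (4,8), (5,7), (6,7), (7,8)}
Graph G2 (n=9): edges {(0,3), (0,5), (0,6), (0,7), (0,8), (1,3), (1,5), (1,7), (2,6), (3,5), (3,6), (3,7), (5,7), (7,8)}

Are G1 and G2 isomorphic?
No, not isomorphic

The graphs are NOT isomorphic.

Connected components of G1: 1 component(s) with vertex sets [[0, 1, 2, 3, 4, 5, 6, 7, 8]], sizes [9].
Connected components of G2: 2 component(s) with vertex sets [[4], [0, 1, 2, 3, 5, 6, 7, 8]], sizes [1, 8].
The number of connected components (and the multiset of component sizes) is an isomorphism invariant — an isomorphism maps each component of G1 bijectively onto a component of G2. Since G1 has 1 component(s) and G2 has 2, they cannot be isomorphic.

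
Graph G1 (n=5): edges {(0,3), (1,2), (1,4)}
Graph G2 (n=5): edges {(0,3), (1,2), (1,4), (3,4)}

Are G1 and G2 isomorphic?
No, not isomorphic

The graphs are NOT isomorphic.

Counting edges: G1 has 3 edge(s); G2 has 4 edge(s).
Edge count is an isomorphism invariant (a bijection on vertices induces a bijection on edges), so differing edge counts rule out isomorphism.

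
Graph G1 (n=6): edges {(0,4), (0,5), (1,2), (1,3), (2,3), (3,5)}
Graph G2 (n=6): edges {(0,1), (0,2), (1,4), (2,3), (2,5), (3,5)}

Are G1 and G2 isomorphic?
Yes, isomorphic

The graphs are isomorphic.
One valid mapping φ: V(G1) → V(G2): 0→1, 1→3, 2→5, 3→2, 4→4, 5→0

Verify φ preserves adjacency — for each edge of G1, its image is an edge of G2:
  (0,4) → (φ(0),φ(4)) = (1,4) ∈ E(G2) ✓
  (0,5) → (φ(0),φ(5)) = (0,1) ∈ E(G2) ✓
  (1,2) → (φ(1),φ(2)) = (3,5) ∈ E(G2) ✓
  (1,3) → (φ(1),φ(3)) = (2,3) ∈ E(G2) ✓
  (2,3) → (φ(2),φ(3)) = (2,5) ∈ E(G2) ✓
  (3,5) → (φ(3),φ(5)) = (0,2) ∈ E(G2) ✓
All 6 edges of G1 map to edges of G2, and |E(G1)| = |E(G2)| = 6, so φ is a bijection on edges as well as vertices. Hence G1 ≅ G2.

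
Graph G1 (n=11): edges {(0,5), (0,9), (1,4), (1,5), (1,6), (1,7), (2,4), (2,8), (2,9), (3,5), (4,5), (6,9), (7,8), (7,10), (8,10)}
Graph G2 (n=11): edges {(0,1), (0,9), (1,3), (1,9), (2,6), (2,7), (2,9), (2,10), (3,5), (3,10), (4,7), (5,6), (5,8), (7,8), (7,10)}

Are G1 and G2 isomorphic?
Yes, isomorphic

The graphs are isomorphic.
One valid mapping φ: V(G1) → V(G2): 0→8, 1→2, 2→3, 3→4, 4→10, 5→7, 6→6, 7→9, 8→1, 9→5, 10→0

Verify φ preserves adjacency — for each edge of G1, its image is an edge of G2:
  (0,5) → (φ(0),φ(5)) = (7,8) ∈ E(G2) ✓
  (0,9) → (φ(0),φ(9)) = (5,8) ∈ E(G2) ✓
  (1,4) → (φ(1),φ(4)) = (2,10) ∈ E(G2) ✓
  (1,5) → (φ(1),φ(5)) = (2,7) ∈ E(G2) ✓
  (1,6) → (φ(1),φ(6)) = (2,6) ∈ E(G2) ✓
  (1,7) → (φ(1),φ(7)) = (2,9) ∈ E(G2) ✓
  (2,4) → (φ(2),φ(4)) = (3,10) ∈ E(G2) ✓
  (2,8) → (φ(2),φ(8)) = (1,3) ∈ E(G2) ✓
  (2,9) → (φ(2),φ(9)) = (3,5) ∈ E(G2) ✓
  (3,5) → (φ(3),φ(5)) = (4,7) ∈ E(G2) ✓
  (4,5) → (φ(4),φ(5)) = (7,10) ∈ E(G2) ✓
  (6,9) → (φ(6),φ(9)) = (5,6) ∈ E(G2) ✓
  (7,8) → (φ(7),φ(8)) = (1,9) ∈ E(G2) ✓
  (7,10) → (φ(7),φ(10)) = (0,9) ∈ E(G2) ✓
  (8,10) → (φ(8),φ(10)) = (0,1) ∈ E(G2) ✓
All 15 edges of G1 map to edges of G2, and |E(G1)| = |E(G2)| = 15, so φ is a bijection on edges as well as vertices. Hence G1 ≅ G2.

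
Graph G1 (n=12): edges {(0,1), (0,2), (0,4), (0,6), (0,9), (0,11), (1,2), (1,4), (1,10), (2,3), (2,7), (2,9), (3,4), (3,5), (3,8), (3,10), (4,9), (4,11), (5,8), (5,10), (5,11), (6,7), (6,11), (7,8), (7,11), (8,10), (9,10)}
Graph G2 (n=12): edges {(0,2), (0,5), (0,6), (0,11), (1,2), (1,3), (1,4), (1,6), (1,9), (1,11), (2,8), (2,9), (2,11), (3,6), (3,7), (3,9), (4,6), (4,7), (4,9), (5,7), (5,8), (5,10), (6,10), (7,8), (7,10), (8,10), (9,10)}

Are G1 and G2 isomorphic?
Yes, isomorphic

The graphs are isomorphic.
One valid mapping φ: V(G1) → V(G2): 0→1, 1→3, 2→6, 3→10, 4→9, 5→8, 6→11, 7→0, 8→5, 9→4, 10→7, 11→2

Verify φ preserves adjacency — for each edge of G1, its image is an edge of G2:
  (0,1) → (φ(0),φ(1)) = (1,3) ∈ E(G2) ✓
  (0,2) → (φ(0),φ(2)) = (1,6) ∈ E(G2) ✓
  (0,4) → (φ(0),φ(4)) = (1,9) ∈ E(G2) ✓
  (0,6) → (φ(0),φ(6)) = (1,11) ∈ E(G2) ✓
  (0,9) → (φ(0),φ(9)) = (1,4) ∈ E(G2) ✓
  (0,11) → (φ(0),φ(11)) = (1,2) ∈ E(G2) ✓
  (1,2) → (φ(1),φ(2)) = (3,6) ∈ E(G2) ✓
  (1,4) → (φ(1),φ(4)) = (3,9) ∈ E(G2) ✓
  (1,10) → (φ(1),φ(10)) = (3,7) ∈ E(G2) ✓
  (2,3) → (φ(2),φ(3)) = (6,10) ∈ E(G2) ✓
  (2,7) → (φ(2),φ(7)) = (0,6) ∈ E(G2) ✓
  (2,9) → (φ(2),φ(9)) = (4,6) ∈ E(G2) ✓
  (3,4) → (φ(3),φ(4)) = (9,10) ∈ E(G2) ✓
  (3,5) → (φ(3),φ(5)) = (8,10) ∈ E(G2) ✓
  (3,8) → (φ(3),φ(8)) = (5,10) ∈ E(G2) ✓
  (3,10) → (φ(3),φ(10)) = (7,10) ∈ E(G2) ✓
  (4,9) → (φ(4),φ(9)) = (4,9) ∈ E(G2) ✓
  (4,11) → (φ(4),φ(11)) = (2,9) ∈ E(G2) ✓
  (5,8) → (φ(5),φ(8)) = (5,8) ∈ E(G2) ✓
  (5,10) → (φ(5),φ(10)) = (7,8) ∈ E(G2) ✓
  (5,11) → (φ(5),φ(11)) = (2,8) ∈ E(G2) ✓
  (6,7) → (φ(6),φ(7)) = (0,11) ∈ E(G2) ✓
  (6,11) → (φ(6),φ(11)) = (2,11) ∈ E(G2) ✓
  (7,8) → (φ(7),φ(8)) = (0,5) ∈ E(G2) ✓
  (7,11) → (φ(7),φ(11)) = (0,2) ∈ E(G2) ✓
  (8,10) → (φ(8),φ(10)) = (5,7) ∈ E(G2) ✓
  (9,10) → (φ(9),φ(10)) = (4,7) ∈ E(G2) ✓
All 27 edges of G1 map to edges of G2, and |E(G1)| = |E(G2)| = 27, so φ is a bijection on edges as well as vertices. Hence G1 ≅ G2.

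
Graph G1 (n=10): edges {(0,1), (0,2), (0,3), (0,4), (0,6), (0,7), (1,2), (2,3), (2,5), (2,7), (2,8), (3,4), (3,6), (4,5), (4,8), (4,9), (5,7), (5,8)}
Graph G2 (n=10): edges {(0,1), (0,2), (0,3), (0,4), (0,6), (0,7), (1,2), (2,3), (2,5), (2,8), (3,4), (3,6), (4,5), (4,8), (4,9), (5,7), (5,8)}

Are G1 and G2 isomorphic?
No, not isomorphic

The graphs are NOT isomorphic.

Counting edges: G1 has 18 edge(s); G2 has 17 edge(s).
Edge count is an isomorphism invariant (a bijection on vertices induces a bijection on edges), so differing edge counts rule out isomorphism.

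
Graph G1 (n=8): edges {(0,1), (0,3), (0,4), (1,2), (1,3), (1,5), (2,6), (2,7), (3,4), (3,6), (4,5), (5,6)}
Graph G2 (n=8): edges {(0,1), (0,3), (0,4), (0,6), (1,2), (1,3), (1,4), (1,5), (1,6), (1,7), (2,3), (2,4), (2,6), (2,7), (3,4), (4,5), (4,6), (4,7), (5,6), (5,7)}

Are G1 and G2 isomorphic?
No, not isomorphic

The graphs are NOT isomorphic.

Counting triangles (3-cliques): G1 has 2, G2 has 20.
Triangle count is an isomorphism invariant, so differing triangle counts rule out isomorphism.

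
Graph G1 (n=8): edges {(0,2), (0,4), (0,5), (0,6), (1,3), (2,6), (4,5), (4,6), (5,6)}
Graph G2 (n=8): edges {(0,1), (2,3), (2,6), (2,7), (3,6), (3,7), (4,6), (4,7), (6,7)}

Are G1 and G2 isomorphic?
Yes, isomorphic

The graphs are isomorphic.
One valid mapping φ: V(G1) → V(G2): 0→6, 1→0, 2→4, 3→1, 4→3, 5→2, 6→7, 7→5

Verify φ preserves adjacency — for each edge of G1, its image is an edge of G2:
  (0,2) → (φ(0),φ(2)) = (4,6) ∈ E(G2) ✓
  (0,4) → (φ(0),φ(4)) = (3,6) ∈ E(G2) ✓
  (0,5) → (φ(0),φ(5)) = (2,6) ∈ E(G2) ✓
  (0,6) → (φ(0),φ(6)) = (6,7) ∈ E(G2) ✓
  (1,3) → (φ(1),φ(3)) = (0,1) ∈ E(G2) ✓
  (2,6) → (φ(2),φ(6)) = (4,7) ∈ E(G2) ✓
  (4,5) → (φ(4),φ(5)) = (2,3) ∈ E(G2) ✓
  (4,6) → (φ(4),φ(6)) = (3,7) ∈ E(G2) ✓
  (5,6) → (φ(5),φ(6)) = (2,7) ∈ E(G2) ✓
All 9 edges of G1 map to edges of G2, and |E(G1)| = |E(G2)| = 9, so φ is a bijection on edges as well as vertices. Hence G1 ≅ G2.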